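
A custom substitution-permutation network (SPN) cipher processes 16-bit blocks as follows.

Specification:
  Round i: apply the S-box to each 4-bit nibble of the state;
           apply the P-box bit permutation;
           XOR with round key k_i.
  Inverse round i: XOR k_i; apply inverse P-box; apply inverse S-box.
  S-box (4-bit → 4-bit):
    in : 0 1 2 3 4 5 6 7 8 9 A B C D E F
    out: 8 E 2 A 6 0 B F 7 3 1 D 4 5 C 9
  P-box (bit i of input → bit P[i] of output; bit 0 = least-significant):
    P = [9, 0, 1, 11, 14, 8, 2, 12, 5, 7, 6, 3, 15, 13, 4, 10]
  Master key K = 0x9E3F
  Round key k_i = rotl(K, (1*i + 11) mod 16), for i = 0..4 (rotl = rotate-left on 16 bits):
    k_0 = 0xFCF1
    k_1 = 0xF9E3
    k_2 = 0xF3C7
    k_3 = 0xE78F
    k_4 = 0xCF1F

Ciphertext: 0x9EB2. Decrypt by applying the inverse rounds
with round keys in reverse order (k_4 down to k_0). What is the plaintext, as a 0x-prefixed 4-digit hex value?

s_0 = ciphertext = 0x9EB2
s_1 = InvRound(s_0, k_4) = 0x5672
s_2 = InvRound(s_1, k_3) = 0x8712
s_3 = InvRound(s_2, k_2) = 0x14B2
s_4 = InvRound(s_3, k_1) = 0x7C93
s_5 = InvRound(s_4, k_0) = 0xAD5C

0xAD5C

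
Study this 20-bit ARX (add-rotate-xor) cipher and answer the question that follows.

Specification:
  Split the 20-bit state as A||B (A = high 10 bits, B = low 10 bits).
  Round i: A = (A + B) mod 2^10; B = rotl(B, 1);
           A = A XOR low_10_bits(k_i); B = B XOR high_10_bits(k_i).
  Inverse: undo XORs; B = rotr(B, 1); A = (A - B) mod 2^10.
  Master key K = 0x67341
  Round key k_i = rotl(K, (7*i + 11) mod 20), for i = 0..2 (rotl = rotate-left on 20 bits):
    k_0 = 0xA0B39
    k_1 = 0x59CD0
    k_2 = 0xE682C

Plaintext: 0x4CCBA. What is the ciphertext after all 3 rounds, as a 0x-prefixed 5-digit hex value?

s_0 = plaintext = 0x4CCBA
s_1 = Round(s_0, k_0) = 0xB53F6
s_2 = Round(s_1, k_1) = 0x86A8A
s_3 = Round(s_2, k_2) = 0x2228F

0x2228F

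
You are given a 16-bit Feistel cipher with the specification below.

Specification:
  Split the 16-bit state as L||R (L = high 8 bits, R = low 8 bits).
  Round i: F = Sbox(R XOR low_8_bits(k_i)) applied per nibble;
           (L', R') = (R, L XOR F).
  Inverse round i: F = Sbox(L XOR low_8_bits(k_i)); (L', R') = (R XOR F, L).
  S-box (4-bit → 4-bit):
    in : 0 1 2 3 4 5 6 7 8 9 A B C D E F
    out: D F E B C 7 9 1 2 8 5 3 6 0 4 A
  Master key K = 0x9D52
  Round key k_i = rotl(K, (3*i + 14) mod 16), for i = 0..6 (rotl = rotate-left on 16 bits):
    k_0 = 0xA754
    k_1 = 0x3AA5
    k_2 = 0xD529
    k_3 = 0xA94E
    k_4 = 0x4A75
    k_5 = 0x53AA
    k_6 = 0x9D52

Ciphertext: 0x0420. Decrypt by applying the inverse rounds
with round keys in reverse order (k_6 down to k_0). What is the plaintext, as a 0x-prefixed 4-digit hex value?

s_0 = ciphertext = 0x0420
s_1 = InvRound(s_0, k_6) = 0x5904
s_2 = InvRound(s_1, k_5) = 0xAF59
s_3 = InvRound(s_2, k_4) = 0x5CAF
s_4 = InvRound(s_3, k_3) = 0x515C
s_5 = InvRound(s_4, k_2) = 0x4E51
s_6 = InvRound(s_5, k_1) = 0x124E
s_7 = InvRound(s_6, k_0) = 0x8712

0x8712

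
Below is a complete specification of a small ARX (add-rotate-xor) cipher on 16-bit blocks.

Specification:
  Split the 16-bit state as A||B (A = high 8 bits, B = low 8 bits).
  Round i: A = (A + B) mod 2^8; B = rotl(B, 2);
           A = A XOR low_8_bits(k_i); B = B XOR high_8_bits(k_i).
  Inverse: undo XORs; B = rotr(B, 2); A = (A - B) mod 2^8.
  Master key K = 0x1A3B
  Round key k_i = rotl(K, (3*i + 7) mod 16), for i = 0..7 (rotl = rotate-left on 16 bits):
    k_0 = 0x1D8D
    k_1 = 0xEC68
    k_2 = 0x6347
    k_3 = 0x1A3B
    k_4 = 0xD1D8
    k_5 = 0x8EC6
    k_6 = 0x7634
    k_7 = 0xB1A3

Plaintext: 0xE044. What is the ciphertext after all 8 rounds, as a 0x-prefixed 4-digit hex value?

0x6BAE

s_0 = plaintext = 0xE044
s_1 = Round(s_0, k_0) = 0xA90C
s_2 = Round(s_1, k_1) = 0xDDDC
s_3 = Round(s_2, k_2) = 0xFE10
s_4 = Round(s_3, k_3) = 0x355A
s_5 = Round(s_4, k_4) = 0x57B8
s_6 = Round(s_5, k_5) = 0xC96C
s_7 = Round(s_6, k_6) = 0x01C7
s_8 = Round(s_7, k_7) = 0x6BAE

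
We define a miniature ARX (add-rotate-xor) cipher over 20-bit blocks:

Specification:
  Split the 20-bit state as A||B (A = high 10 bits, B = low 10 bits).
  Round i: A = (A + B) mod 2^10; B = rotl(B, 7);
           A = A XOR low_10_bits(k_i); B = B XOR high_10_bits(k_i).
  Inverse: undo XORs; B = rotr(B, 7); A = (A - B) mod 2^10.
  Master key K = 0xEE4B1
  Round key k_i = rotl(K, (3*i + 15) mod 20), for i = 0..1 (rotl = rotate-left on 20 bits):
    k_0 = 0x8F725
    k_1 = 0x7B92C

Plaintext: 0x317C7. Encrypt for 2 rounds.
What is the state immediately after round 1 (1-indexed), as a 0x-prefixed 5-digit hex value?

0xEA5C5

s_0 = plaintext = 0x317C7
s_1 = Round(s_0, k_0) = 0xEA5C5
s_2 = Round(s_1, k_1) = 0x10B56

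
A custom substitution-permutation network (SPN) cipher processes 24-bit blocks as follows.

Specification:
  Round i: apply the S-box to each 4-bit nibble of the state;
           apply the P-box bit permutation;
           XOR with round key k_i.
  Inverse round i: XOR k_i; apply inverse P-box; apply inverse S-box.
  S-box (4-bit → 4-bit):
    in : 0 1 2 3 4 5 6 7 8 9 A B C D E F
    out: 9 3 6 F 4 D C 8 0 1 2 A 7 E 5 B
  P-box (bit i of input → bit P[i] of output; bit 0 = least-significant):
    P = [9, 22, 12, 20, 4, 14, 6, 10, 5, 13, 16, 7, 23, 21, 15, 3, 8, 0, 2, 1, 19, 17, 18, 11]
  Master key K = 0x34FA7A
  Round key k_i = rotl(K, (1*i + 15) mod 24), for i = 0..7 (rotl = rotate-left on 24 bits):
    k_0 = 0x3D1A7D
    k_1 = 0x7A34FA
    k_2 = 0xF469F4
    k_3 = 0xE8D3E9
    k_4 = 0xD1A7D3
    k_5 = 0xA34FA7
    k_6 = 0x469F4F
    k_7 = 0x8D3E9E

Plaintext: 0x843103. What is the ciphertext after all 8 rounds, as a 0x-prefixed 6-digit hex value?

s_0 = plaintext = 0x843103
s_1 = Round(s_0, k_0) = 0xCDAC41
s_2 = Round(s_1, k_1) = 0x15169D
s_3 = Round(s_2, k_2) = 0x0F7862
s_4 = Round(s_3, k_3) = 0xA0CEA2
s_5 = Round(s_4, k_4) = 0x3276F1
s_6 = Round(s_5, k_5) = 0xEC013A
s_7 = Round(s_6, k_6) = 0x8AFA32
s_8 = Round(s_7, k_7) = 0x6D4AC7

0x6D4AC7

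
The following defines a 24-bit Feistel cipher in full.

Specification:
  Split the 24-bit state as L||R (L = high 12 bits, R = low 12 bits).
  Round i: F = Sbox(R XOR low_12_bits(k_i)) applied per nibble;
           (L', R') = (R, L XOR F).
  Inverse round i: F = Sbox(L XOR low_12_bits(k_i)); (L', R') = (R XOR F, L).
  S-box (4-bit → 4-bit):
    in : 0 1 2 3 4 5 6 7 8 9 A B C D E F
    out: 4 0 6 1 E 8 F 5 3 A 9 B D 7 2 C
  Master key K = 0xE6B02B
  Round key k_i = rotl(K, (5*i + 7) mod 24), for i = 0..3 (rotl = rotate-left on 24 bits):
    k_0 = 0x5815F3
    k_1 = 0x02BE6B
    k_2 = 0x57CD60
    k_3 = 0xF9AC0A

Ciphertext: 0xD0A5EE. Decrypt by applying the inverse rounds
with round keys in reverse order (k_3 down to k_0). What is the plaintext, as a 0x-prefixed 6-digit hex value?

s_0 = ciphertext = 0xD0A5EE
s_1 = InvRound(s_0, k_3) = 0x5AAD0A
s_2 = InvRound(s_1, k_2) = 0xED35AA
s_3 = InvRound(s_2, k_1) = 0x119ED3
s_4 = InvRound(s_3, k_0) = 0x0FA119

0x0FA119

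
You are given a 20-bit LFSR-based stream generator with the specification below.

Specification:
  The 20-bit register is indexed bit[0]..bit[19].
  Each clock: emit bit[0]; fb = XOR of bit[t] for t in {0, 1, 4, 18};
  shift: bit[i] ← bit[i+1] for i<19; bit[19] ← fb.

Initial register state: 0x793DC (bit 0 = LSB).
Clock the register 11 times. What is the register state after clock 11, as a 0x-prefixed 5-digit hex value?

reg_0 = 0x793DC
clock 1: out=0, reg = 0x3C9EE
clock 2: out=0, reg = 0x9E4F7
clock 3: out=1, reg = 0xCF27B
clock 4: out=1, reg = 0x6793D
clock 5: out=1, reg = 0xB3C9E
clock 6: out=0, reg = 0x59E4F
clock 7: out=1, reg = 0xACF27
clock 8: out=1, reg = 0x56793
clock 9: out=1, reg = 0x2B3C9
clock 10: out=1, reg = 0x959E4
clock 11: out=0, reg = 0x4ACF2

0x4ACF2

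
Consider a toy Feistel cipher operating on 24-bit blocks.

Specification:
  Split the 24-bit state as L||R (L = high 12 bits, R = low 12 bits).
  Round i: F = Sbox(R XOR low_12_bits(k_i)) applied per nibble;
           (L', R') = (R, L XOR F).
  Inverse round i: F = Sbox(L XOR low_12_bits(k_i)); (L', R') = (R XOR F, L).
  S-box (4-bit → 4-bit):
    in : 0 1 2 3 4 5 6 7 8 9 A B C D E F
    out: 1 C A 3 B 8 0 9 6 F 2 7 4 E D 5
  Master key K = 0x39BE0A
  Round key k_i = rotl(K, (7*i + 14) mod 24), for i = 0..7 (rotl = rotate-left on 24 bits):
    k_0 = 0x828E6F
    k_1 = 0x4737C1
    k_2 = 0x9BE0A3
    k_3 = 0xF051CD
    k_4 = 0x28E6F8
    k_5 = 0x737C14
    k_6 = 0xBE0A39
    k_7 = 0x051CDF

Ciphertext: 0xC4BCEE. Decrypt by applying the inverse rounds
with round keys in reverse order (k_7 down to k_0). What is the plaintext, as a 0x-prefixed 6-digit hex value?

0x13664D

s_0 = ciphertext = 0xC4BCEE
s_1 = InvRound(s_0, k_7) = 0xD15C4B
s_2 = InvRound(s_1, k_6) = 0x5EFD15
s_3 = InvRound(s_2, k_5) = 0x2425EF
s_4 = InvRound(s_3, k_4) = 0xE9D242
s_5 = InvRound(s_4, k_3) = 0x7C3E9D
s_6 = InvRound(s_5, k_2) = 0x79C7C3
s_7 = InvRound(s_6, k_1) = 0x64D79C
s_8 = InvRound(s_7, k_0) = 0x13664D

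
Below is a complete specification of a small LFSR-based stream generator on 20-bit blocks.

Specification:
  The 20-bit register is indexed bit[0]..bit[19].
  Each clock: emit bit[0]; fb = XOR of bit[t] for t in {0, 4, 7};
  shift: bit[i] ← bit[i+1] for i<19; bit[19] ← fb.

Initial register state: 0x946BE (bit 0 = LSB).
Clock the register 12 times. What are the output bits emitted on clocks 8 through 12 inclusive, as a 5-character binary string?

10110

reg_0 = 0x946BE
clock 1: out=0, reg = 0x4A35F
clock 2: out=1, reg = 0x251AF
clock 3: out=1, reg = 0x128D7
clock 4: out=1, reg = 0x8946B
clock 5: out=1, reg = 0xC4A35
clock 6: out=1, reg = 0x6251A
clock 7: out=0, reg = 0xB128D
clock 8: out=1, reg = 0x58946
clock 9: out=0, reg = 0x2C4A3
clock 10: out=1, reg = 0x16251
clock 11: out=1, reg = 0x0B128
clock 12: out=0, reg = 0x05894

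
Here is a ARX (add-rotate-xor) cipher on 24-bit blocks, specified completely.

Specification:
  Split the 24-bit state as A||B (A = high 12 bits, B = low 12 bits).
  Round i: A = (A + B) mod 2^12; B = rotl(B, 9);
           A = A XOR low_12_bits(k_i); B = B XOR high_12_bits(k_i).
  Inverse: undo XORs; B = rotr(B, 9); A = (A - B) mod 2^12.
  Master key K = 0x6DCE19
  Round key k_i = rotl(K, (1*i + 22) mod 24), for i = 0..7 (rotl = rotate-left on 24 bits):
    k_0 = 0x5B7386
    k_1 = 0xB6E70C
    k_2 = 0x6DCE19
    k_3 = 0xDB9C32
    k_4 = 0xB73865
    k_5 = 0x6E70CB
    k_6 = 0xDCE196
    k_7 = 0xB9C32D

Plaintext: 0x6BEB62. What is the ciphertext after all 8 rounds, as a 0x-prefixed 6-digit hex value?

0x23CC74

s_0 = plaintext = 0x6BEB62
s_1 = Round(s_0, k_0) = 0x1A60DB
s_2 = Round(s_1, k_1) = 0x58DD75
s_3 = Round(s_2, k_2) = 0xD1BD72
s_4 = Round(s_3, k_3) = 0x6BF817
s_5 = Round(s_4, k_4) = 0x6B3471
s_6 = Round(s_5, k_5) = 0xBEF469
s_7 = Round(s_6, k_6) = 0x1CEF43
s_8 = Round(s_7, k_7) = 0x23CC74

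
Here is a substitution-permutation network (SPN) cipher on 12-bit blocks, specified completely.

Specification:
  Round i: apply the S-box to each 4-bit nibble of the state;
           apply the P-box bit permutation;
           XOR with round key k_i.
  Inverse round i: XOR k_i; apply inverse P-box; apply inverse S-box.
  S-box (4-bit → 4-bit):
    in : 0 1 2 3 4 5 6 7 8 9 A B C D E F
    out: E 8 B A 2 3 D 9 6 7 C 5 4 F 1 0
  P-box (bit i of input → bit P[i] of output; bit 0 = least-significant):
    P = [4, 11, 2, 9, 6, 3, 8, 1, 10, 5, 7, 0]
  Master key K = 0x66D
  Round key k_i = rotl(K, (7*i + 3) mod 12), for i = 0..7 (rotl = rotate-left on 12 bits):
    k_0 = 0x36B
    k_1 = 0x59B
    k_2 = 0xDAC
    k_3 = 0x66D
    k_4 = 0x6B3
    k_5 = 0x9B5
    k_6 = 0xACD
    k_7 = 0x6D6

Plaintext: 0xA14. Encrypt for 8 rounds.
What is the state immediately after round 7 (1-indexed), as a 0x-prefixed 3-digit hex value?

s_0 = plaintext = 0xA14
s_1 = Round(s_0, k_0) = 0xBE8
s_2 = Round(s_1, k_1) = 0x95F
s_3 = Round(s_2, k_2) = 0x944
s_4 = Round(s_3, k_3) = 0xAC5
s_5 = Round(s_4, k_4) = 0xF22
s_6 = Round(s_5, k_5) = 0x3EF
s_7 = Round(s_6, k_6) = 0xAAC
s_8 = Round(s_7, k_7) = 0x751

0xAAC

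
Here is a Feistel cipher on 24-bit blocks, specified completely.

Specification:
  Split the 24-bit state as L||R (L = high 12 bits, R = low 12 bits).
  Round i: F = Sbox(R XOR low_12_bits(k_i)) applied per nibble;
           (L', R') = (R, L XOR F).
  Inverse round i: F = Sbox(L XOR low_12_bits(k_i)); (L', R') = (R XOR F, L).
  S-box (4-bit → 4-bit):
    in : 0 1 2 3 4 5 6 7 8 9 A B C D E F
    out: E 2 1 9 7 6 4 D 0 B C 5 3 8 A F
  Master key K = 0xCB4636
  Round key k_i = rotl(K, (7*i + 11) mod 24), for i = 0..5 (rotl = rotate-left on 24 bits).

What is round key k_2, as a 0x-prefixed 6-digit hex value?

K = 0xCB4636
k_0 = rotl(K, (7*0+11) mod 24) = rotl(K, 11) = 0x31B65A
k_1 = rotl(K, (7*1+11) mod 24) = rotl(K, 18) = 0xDB2D18
k_2 = rotl(K, (7*2+11) mod 24) = rotl(K, 1) = 0x968C6D

0x968C6D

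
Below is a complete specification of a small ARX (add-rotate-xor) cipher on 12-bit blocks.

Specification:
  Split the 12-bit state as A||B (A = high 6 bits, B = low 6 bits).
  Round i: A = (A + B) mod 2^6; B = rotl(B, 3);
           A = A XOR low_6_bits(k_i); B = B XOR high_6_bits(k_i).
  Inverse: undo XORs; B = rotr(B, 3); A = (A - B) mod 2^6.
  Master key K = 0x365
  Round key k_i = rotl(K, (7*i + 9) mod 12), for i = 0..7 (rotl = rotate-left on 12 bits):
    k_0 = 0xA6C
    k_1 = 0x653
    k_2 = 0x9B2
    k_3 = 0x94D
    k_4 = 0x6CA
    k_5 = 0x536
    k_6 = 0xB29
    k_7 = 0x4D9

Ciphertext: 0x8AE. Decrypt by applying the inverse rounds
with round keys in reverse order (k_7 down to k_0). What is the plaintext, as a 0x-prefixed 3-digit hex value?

0x112

s_0 = ciphertext = 0x8AE
s_1 = InvRound(s_0, k_7) = 0x32F
s_2 = InvRound(s_1, k_6) = 0x358
s_3 = InvRound(s_2, k_5) = 0x6A1
s_4 = InvRound(s_3, k_4) = 0xE57
s_5 = InvRound(s_4, k_3) = 0x796
s_6 = InvRound(s_5, k_2) = 0x986
s_7 = InvRound(s_6, k_1) = 0xEBB
s_8 = InvRound(s_7, k_0) = 0x112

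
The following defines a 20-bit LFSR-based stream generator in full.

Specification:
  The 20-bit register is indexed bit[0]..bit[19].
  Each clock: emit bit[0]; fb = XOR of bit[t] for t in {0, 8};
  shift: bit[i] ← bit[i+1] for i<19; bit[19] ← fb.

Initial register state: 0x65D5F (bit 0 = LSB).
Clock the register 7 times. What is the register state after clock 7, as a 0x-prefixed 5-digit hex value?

reg_0 = 0x65D5F
clock 1: out=1, reg = 0x32EAF
clock 2: out=1, reg = 0x99757
clock 3: out=1, reg = 0x4CBAB
clock 4: out=1, reg = 0x265D5
clock 5: out=1, reg = 0x132EA
clock 6: out=0, reg = 0x09975
clock 7: out=1, reg = 0x04CBA

0x04CBA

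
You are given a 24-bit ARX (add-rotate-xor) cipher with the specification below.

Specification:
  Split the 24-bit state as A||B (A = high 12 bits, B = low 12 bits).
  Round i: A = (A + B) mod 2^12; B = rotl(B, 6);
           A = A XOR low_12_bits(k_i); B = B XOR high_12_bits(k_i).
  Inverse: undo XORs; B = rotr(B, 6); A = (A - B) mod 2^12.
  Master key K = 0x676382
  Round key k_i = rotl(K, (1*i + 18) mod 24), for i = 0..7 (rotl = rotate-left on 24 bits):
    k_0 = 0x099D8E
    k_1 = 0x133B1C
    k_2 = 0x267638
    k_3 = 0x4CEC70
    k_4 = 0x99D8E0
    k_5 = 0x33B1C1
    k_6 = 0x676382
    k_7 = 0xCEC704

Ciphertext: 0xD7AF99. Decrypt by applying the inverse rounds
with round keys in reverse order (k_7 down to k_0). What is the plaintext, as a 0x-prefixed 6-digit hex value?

0x3180C7

s_0 = ciphertext = 0xD7AF99
s_1 = InvRound(s_0, k_7) = 0xD31D4D
s_2 = InvRound(s_1, k_6) = 0xFC7EEC
s_3 = InvRound(s_2, k_5) = 0x80F5F7
s_4 = InvRound(s_3, k_4) = 0x63EAB1
s_5 = InvRound(s_4, k_3) = 0xA55FF9
s_6 = InvRound(s_5, k_2) = 0x4B77B6
s_7 = InvRound(s_6, k_1) = 0xE5115A
s_8 = InvRound(s_7, k_0) = 0x3180C7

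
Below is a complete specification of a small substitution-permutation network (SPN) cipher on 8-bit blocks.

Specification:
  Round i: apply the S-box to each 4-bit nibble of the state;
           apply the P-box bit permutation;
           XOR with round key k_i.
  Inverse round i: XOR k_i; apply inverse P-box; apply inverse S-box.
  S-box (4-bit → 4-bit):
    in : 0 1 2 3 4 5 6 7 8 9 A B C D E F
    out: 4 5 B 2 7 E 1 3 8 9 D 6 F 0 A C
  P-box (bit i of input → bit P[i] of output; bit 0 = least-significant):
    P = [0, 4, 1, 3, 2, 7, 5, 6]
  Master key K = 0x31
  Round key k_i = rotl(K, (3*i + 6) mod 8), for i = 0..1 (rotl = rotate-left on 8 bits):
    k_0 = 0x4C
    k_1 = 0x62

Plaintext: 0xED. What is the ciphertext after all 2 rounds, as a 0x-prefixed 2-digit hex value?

0x39

s_0 = plaintext = 0xED
s_1 = Round(s_0, k_0) = 0x8C
s_2 = Round(s_1, k_1) = 0x39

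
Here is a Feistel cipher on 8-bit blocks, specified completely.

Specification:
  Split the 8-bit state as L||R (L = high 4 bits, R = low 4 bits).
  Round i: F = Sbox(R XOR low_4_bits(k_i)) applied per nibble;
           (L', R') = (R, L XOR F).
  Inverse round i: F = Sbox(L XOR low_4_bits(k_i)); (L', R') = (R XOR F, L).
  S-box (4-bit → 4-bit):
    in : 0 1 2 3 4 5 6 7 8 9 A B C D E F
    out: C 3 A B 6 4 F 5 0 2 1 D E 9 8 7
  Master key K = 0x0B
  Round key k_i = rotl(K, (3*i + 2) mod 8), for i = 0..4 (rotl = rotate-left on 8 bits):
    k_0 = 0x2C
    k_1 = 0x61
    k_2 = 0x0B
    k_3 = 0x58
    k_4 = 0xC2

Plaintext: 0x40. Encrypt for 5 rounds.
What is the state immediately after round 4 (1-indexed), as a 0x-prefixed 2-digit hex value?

0x54

s_0 = plaintext = 0x40
s_1 = Round(s_0, k_0) = 0x0A
s_2 = Round(s_1, k_1) = 0xAD
s_3 = Round(s_2, k_2) = 0xD5
s_4 = Round(s_3, k_3) = 0x54
s_5 = Round(s_4, k_4) = 0x4A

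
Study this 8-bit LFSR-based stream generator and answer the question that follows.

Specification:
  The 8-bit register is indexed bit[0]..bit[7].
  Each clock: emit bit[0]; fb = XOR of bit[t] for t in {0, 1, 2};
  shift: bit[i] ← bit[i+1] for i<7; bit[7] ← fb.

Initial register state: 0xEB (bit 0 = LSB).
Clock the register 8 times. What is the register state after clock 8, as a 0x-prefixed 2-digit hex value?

0xA4

reg_0 = 0xEB
clock 1: out=1, reg = 0x75
clock 2: out=1, reg = 0x3A
clock 3: out=0, reg = 0x9D
clock 4: out=1, reg = 0x4E
clock 5: out=0, reg = 0x27
clock 6: out=1, reg = 0x93
clock 7: out=1, reg = 0x49
clock 8: out=1, reg = 0xA4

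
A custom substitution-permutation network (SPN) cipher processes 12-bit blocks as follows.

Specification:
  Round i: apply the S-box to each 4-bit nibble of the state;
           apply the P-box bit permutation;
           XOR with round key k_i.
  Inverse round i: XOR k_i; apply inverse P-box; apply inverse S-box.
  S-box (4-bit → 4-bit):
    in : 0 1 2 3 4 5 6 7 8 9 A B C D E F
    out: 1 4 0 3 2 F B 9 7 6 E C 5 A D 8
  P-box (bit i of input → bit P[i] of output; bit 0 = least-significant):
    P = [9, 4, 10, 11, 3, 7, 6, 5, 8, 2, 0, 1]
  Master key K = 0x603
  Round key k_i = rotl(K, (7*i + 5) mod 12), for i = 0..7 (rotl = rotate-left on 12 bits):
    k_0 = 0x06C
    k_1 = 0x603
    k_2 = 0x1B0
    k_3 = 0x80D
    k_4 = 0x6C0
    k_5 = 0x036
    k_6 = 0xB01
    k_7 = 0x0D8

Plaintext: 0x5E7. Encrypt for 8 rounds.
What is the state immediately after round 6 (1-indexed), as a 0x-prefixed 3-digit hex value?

0x94F

s_0 = plaintext = 0x5E7
s_1 = Round(s_0, k_0) = 0xB03
s_2 = Round(s_1, k_1) = 0x418
s_3 = Round(s_2, k_2) = 0x7E4
s_4 = Round(s_3, k_3) = 0x977
s_5 = Round(s_4, k_4) = 0xCED
s_6 = Round(s_5, k_5) = 0x94F
s_7 = Round(s_6, k_6) = 0x384
s_8 = Round(s_7, k_7) = 0x104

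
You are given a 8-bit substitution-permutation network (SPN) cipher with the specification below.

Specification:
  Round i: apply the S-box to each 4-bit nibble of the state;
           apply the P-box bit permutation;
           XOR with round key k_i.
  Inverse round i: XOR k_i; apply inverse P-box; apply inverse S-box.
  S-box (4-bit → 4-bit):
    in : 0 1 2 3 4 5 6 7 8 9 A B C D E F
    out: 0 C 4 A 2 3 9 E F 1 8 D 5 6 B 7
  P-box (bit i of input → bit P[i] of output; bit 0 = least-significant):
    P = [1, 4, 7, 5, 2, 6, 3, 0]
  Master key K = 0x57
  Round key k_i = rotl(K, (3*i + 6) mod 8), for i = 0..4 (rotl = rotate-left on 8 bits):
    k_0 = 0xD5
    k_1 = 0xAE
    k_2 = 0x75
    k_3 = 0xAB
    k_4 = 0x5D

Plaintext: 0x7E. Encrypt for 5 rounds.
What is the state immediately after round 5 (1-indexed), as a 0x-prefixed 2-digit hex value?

s_0 = plaintext = 0x7E
s_1 = Round(s_0, k_0) = 0xAE
s_2 = Round(s_1, k_1) = 0x9D
s_3 = Round(s_2, k_2) = 0xE1
s_4 = Round(s_3, k_3) = 0x4E
s_5 = Round(s_4, k_4) = 0x2F

0x2F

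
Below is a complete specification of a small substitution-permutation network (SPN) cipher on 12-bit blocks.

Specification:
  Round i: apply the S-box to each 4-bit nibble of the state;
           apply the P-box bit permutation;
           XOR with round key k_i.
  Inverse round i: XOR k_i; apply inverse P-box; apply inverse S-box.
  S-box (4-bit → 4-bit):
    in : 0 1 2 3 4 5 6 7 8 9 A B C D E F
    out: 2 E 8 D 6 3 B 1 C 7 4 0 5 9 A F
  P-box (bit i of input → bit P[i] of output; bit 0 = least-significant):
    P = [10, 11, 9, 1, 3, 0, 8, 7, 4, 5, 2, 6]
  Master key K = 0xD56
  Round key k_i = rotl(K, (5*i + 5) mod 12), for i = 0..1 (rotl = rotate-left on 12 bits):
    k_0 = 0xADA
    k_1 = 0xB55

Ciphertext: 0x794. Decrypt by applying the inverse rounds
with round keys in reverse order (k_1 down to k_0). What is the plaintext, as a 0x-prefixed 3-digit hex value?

0x95E

s_0 = ciphertext = 0x794
s_1 = InvRound(s_0, k_1) = 0x2E5
s_2 = InvRound(s_1, k_0) = 0x95E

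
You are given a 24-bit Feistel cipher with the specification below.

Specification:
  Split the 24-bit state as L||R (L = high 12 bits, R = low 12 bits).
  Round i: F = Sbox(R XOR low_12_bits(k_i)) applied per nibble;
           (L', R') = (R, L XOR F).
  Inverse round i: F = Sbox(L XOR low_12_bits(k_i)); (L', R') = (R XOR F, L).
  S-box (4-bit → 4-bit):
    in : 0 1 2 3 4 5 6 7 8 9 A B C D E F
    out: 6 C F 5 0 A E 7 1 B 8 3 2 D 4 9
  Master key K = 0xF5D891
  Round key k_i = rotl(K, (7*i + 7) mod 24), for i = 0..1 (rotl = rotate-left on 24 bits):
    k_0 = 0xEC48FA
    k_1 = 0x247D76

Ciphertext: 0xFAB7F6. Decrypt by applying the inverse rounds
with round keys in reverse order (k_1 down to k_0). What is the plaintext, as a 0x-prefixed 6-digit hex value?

0x97782B

s_0 = ciphertext = 0xFAB7F6
s_1 = InvRound(s_0, k_1) = 0x82BFAB
s_2 = InvRound(s_1, k_0) = 0x97782B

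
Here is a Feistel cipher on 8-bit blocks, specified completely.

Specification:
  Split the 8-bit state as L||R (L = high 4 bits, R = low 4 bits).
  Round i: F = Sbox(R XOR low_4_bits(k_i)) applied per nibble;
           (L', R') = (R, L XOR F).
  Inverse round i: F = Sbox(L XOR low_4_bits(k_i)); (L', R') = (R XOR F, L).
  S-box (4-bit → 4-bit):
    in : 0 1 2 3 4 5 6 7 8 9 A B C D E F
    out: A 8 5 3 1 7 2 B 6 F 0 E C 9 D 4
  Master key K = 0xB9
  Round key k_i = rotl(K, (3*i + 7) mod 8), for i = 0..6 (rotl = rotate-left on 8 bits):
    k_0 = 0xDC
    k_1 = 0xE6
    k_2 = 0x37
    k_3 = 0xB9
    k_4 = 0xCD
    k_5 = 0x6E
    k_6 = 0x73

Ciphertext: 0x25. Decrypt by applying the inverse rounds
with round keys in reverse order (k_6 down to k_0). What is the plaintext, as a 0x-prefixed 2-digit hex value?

0xEE

s_0 = ciphertext = 0x25
s_1 = InvRound(s_0, k_6) = 0xD2
s_2 = InvRound(s_1, k_5) = 0x1D
s_3 = InvRound(s_2, k_4) = 0x11
s_4 = InvRound(s_3, k_3) = 0x71
s_5 = InvRound(s_4, k_2) = 0xB7
s_6 = InvRound(s_5, k_1) = 0xEB
s_7 = InvRound(s_6, k_0) = 0xEE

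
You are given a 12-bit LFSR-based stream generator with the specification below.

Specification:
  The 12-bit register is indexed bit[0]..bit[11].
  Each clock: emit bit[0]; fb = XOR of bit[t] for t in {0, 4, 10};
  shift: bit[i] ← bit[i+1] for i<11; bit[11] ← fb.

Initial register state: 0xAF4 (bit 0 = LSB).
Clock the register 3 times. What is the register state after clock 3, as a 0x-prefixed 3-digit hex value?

reg_0 = 0xAF4
clock 1: out=0, reg = 0xD7A
clock 2: out=0, reg = 0x6BD
clock 3: out=1, reg = 0xB5E

0xB5E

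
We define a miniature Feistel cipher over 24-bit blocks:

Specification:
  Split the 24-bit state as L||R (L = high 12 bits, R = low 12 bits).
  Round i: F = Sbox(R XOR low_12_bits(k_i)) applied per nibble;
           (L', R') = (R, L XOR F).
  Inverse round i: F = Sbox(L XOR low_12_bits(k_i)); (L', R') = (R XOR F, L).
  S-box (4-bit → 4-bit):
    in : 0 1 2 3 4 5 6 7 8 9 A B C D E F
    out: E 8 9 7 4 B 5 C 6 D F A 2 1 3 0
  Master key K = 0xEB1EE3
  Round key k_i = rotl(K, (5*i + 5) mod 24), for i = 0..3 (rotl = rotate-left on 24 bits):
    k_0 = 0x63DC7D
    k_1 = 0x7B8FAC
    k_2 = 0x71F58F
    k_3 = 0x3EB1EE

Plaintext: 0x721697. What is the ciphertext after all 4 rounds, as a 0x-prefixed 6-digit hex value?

0x8B6788

s_0 = plaintext = 0x721697
s_1 = Round(s_0, k_0) = 0x69781E
s_2 = Round(s_1, k_1) = 0x81EA3E
s_3 = Round(s_2, k_2) = 0xA3E8B6
s_4 = Round(s_3, k_3) = 0x8B6788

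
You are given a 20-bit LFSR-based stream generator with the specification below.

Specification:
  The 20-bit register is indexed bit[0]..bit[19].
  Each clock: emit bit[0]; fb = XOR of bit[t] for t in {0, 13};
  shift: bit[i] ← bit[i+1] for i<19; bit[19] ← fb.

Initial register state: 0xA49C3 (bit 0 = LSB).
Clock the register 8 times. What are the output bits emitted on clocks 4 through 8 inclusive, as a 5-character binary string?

reg_0 = 0xA49C3
clock 1: out=1, reg = 0xD24E1
clock 2: out=1, reg = 0x69270
clock 3: out=0, reg = 0x34938
clock 4: out=0, reg = 0x1A49C
clock 5: out=0, reg = 0x8D24E
clock 6: out=0, reg = 0x46927
clock 7: out=1, reg = 0x23493
clock 8: out=1, reg = 0x11A49

00011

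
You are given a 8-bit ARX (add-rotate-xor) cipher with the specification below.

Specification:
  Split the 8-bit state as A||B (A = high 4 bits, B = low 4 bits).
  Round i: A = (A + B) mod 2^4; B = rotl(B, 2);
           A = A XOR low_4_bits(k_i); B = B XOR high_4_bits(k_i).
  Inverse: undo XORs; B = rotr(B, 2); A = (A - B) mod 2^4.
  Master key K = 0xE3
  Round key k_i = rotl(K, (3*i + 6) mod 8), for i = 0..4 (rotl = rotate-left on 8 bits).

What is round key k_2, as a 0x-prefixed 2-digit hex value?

0x3E

K = 0xE3
k_0 = rotl(K, (3*0+6) mod 8) = rotl(K, 6) = 0xF8
k_1 = rotl(K, (3*1+6) mod 8) = rotl(K, 1) = 0xC7
k_2 = rotl(K, (3*2+6) mod 8) = rotl(K, 4) = 0x3E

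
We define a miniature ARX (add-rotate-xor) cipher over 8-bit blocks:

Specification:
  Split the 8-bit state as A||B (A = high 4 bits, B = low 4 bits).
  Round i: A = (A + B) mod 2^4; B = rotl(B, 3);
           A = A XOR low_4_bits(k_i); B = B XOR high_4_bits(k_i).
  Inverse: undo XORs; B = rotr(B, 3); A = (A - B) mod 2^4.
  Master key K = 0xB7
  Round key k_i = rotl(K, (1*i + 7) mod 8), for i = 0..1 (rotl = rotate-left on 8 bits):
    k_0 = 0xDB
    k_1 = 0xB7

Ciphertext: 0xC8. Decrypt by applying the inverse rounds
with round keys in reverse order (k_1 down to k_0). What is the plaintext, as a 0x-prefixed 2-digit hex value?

s_0 = ciphertext = 0xC8
s_1 = InvRound(s_0, k_1) = 0x56
s_2 = InvRound(s_1, k_0) = 0x77

0x77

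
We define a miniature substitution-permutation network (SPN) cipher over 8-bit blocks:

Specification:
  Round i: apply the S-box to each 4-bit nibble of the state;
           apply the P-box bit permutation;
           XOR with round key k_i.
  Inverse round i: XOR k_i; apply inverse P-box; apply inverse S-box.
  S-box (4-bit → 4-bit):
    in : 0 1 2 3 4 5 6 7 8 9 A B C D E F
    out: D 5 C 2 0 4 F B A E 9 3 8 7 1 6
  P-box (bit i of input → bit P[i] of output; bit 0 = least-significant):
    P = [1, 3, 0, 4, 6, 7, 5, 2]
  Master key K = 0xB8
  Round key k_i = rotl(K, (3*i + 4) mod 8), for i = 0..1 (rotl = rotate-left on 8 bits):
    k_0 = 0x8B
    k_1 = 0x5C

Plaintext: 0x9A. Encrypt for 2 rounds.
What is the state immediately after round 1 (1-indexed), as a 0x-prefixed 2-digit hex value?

0x3D

s_0 = plaintext = 0x9A
s_1 = Round(s_0, k_0) = 0x3D
s_2 = Round(s_1, k_1) = 0xD7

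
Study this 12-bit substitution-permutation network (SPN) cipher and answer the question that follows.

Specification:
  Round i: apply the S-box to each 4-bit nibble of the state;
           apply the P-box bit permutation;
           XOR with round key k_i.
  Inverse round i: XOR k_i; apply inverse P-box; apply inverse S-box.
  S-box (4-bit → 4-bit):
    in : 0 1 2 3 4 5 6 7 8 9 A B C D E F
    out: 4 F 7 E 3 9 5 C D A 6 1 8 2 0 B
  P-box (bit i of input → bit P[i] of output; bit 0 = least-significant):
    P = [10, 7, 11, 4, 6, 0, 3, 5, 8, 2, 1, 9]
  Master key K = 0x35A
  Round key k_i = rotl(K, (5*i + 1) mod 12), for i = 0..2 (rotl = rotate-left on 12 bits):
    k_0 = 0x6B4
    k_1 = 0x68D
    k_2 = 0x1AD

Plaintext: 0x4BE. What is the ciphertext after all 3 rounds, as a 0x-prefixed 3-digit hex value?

0x3AD

s_0 = plaintext = 0x4BE
s_1 = Round(s_0, k_0) = 0x7F0
s_2 = Round(s_1, k_1) = 0xCEE
s_3 = Round(s_2, k_2) = 0x3AD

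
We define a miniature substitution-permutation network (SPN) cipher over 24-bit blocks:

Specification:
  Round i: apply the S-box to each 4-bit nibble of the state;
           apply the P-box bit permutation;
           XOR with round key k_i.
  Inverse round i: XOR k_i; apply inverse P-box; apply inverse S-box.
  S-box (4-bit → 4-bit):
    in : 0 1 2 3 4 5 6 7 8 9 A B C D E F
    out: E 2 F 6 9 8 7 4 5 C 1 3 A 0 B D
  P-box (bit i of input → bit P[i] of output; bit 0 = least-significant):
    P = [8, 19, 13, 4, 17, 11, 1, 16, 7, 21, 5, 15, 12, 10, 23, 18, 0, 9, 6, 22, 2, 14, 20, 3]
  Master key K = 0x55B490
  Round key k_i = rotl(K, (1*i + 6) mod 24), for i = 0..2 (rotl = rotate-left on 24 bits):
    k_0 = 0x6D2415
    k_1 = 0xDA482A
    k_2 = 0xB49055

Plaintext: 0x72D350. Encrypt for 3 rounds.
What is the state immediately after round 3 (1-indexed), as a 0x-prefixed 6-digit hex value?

0x617647

s_0 = plaintext = 0x72D350
s_1 = Round(s_0, k_0) = 0x140664
s_2 = Round(s_1, k_1) = 0x3C0599
s_3 = Round(s_2, k_2) = 0x617647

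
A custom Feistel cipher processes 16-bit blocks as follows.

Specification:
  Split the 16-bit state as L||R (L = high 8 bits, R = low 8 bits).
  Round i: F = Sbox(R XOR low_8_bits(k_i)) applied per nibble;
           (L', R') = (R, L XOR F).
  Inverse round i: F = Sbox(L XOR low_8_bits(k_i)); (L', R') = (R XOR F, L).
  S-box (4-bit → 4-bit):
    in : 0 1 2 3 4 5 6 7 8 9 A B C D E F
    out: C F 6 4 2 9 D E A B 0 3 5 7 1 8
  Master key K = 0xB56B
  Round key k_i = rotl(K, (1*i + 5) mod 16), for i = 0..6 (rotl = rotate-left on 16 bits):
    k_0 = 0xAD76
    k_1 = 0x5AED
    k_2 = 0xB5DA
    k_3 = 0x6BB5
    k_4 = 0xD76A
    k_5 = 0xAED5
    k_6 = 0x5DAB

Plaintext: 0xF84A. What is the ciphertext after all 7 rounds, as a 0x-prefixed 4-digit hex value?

0xB098

s_0 = plaintext = 0xF84A
s_1 = Round(s_0, k_0) = 0x4ABD
s_2 = Round(s_1, k_1) = 0xBDD6
s_3 = Round(s_2, k_2) = 0xD678
s_4 = Round(s_3, k_3) = 0x7881
s_5 = Round(s_4, k_4) = 0x816B
s_6 = Round(s_5, k_5) = 0x6BB0
s_7 = Round(s_6, k_6) = 0xB098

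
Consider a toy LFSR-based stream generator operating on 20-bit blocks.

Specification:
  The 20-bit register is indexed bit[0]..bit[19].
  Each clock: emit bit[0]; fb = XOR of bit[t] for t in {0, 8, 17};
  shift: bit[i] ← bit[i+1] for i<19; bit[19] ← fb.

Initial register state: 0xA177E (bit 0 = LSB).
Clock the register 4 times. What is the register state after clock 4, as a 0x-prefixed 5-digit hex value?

0xCA177

reg_0 = 0xA177E
clock 1: out=0, reg = 0x50BBF
clock 2: out=1, reg = 0x285DF
clock 3: out=1, reg = 0x942EF
clock 4: out=1, reg = 0xCA177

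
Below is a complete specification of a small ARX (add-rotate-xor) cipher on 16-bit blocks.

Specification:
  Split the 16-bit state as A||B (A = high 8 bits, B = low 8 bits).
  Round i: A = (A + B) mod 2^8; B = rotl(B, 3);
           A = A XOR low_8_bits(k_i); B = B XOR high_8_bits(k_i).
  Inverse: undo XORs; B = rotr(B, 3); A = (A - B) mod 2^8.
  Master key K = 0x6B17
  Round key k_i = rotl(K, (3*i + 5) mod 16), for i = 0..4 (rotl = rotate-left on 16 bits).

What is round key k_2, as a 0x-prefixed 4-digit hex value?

K = 0x6B17
k_0 = rotl(K, (3*0+5) mod 16) = rotl(K, 5) = 0x62ED
k_1 = rotl(K, (3*1+5) mod 16) = rotl(K, 8) = 0x176B
k_2 = rotl(K, (3*2+5) mod 16) = rotl(K, 11) = 0xBB58

0xBB58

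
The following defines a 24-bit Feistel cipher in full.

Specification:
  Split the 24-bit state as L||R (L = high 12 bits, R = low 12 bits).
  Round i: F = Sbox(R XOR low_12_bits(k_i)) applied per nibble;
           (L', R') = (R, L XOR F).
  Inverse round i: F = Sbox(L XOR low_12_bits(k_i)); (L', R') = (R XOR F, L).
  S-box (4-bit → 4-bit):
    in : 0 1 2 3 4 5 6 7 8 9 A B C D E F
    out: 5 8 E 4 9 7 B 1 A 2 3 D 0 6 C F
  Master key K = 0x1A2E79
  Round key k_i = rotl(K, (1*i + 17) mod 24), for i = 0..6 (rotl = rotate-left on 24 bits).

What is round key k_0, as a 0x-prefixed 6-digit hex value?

K = 0x1A2E79
k_0 = rotl(K, (1*0+17) mod 24) = rotl(K, 17) = 0xF2345C

0xF2345C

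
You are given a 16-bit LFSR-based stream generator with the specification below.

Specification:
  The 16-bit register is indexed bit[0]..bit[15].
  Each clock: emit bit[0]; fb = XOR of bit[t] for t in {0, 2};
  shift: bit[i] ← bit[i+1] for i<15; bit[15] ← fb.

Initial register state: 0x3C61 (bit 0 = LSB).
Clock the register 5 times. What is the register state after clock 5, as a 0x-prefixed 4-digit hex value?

reg_0 = 0x3C61
clock 1: out=1, reg = 0x9E30
clock 2: out=0, reg = 0x4F18
clock 3: out=0, reg = 0x278C
clock 4: out=0, reg = 0x93C6
clock 5: out=0, reg = 0xC9E3

0xC9E3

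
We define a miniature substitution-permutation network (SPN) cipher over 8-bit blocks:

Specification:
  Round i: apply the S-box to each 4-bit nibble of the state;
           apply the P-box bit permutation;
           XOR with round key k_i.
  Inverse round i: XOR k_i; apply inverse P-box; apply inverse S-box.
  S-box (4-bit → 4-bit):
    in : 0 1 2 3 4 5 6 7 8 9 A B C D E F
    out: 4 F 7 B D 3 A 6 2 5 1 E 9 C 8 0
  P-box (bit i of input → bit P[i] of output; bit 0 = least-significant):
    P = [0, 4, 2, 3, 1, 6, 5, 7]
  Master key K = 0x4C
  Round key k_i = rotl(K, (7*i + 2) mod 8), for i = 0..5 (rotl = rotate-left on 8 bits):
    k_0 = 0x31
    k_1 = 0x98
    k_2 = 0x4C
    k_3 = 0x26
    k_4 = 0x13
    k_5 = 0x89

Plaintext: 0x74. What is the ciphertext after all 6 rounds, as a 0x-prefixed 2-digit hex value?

s_0 = plaintext = 0x74
s_1 = Round(s_0, k_0) = 0x5C
s_2 = Round(s_1, k_1) = 0xD3
s_3 = Round(s_2, k_2) = 0xF5
s_4 = Round(s_3, k_3) = 0x37
s_5 = Round(s_4, k_4) = 0xC5
s_6 = Round(s_5, k_5) = 0x1A

0x1A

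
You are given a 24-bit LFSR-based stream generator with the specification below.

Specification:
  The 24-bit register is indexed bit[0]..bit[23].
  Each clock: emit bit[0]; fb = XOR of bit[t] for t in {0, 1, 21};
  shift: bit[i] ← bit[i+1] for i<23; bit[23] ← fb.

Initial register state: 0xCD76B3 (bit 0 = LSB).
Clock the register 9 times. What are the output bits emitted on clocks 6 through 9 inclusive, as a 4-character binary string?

reg_0 = 0xCD76B3
clock 1: out=1, reg = 0x66BB59
clock 2: out=1, reg = 0x335DAC
clock 3: out=0, reg = 0x99AED6
clock 4: out=0, reg = 0xCCD76B
clock 5: out=1, reg = 0x666BB5
clock 6: out=1, reg = 0x3335DA
clock 7: out=0, reg = 0x199AED
clock 8: out=1, reg = 0x8CCD76
clock 9: out=0, reg = 0xC666BB

1010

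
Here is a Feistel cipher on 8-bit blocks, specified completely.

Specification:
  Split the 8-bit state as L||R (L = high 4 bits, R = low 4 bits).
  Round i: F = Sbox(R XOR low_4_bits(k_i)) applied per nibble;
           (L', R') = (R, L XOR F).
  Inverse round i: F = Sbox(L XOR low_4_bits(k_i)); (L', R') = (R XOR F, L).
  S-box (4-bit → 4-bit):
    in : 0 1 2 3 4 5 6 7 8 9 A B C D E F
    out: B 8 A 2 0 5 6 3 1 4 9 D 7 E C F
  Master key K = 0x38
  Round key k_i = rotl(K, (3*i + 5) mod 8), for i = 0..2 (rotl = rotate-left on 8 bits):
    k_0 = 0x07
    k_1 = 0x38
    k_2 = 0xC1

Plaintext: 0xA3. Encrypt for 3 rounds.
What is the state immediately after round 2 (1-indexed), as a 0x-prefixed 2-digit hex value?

s_0 = plaintext = 0xA3
s_1 = Round(s_0, k_0) = 0x3A
s_2 = Round(s_1, k_1) = 0xA9
s_3 = Round(s_2, k_2) = 0x9B

0xA9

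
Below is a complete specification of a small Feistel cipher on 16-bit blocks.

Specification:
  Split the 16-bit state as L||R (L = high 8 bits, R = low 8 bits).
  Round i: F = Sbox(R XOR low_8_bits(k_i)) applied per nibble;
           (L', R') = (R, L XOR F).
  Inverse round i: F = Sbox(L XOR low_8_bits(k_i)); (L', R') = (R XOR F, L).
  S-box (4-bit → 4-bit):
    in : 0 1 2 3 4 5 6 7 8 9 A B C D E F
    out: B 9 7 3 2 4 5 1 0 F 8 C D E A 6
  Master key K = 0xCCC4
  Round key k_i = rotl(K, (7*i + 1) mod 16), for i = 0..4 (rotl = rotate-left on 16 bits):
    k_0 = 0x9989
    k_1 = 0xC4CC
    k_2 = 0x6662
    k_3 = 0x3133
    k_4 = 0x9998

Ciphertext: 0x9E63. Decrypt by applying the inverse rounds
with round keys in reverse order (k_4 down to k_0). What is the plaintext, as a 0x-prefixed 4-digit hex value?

0xFA72

s_0 = ciphertext = 0x9E63
s_1 = InvRound(s_0, k_4) = 0xD69E
s_2 = InvRound(s_1, k_3) = 0x3AD6
s_3 = InvRound(s_2, k_2) = 0x963A
s_4 = InvRound(s_3, k_1) = 0x7296
s_5 = InvRound(s_4, k_0) = 0xFA72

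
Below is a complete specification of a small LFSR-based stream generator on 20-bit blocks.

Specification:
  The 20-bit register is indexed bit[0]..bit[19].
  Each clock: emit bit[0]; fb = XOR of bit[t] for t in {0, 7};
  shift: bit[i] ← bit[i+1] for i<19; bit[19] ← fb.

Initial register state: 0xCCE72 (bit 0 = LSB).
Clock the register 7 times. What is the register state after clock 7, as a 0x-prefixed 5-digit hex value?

0xDD99C

reg_0 = 0xCCE72
clock 1: out=0, reg = 0x66739
clock 2: out=1, reg = 0xB339C
clock 3: out=0, reg = 0xD99CE
clock 4: out=0, reg = 0xECCE7
clock 5: out=1, reg = 0x76673
clock 6: out=1, reg = 0xBB339
clock 7: out=1, reg = 0xDD99C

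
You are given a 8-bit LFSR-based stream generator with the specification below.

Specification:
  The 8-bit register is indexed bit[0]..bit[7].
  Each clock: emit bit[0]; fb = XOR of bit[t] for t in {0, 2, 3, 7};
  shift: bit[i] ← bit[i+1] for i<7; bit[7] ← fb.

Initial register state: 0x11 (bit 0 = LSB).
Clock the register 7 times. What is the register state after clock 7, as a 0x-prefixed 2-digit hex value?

reg_0 = 0x11
clock 1: out=1, reg = 0x88
clock 2: out=0, reg = 0x44
clock 3: out=0, reg = 0xA2
clock 4: out=0, reg = 0xD1
clock 5: out=1, reg = 0x68
clock 6: out=0, reg = 0xB4
clock 7: out=0, reg = 0x5A

0x5A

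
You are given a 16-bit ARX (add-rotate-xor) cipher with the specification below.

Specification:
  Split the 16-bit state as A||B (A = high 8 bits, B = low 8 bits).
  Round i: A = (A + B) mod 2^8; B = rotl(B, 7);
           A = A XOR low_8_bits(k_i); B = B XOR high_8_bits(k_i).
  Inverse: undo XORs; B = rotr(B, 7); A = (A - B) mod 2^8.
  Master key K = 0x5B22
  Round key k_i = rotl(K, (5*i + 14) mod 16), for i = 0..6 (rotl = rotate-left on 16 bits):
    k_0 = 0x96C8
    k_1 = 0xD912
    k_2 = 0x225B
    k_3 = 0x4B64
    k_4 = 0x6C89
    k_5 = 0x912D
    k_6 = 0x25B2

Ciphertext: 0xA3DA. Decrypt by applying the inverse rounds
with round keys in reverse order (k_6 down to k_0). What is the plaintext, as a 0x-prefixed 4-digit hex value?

0x99F9

s_0 = ciphertext = 0xA3DA
s_1 = InvRound(s_0, k_6) = 0x12FF
s_2 = InvRound(s_1, k_5) = 0x63DC
s_3 = InvRound(s_2, k_4) = 0x8961
s_4 = InvRound(s_3, k_3) = 0x9954
s_5 = InvRound(s_4, k_2) = 0xD6EC
s_6 = InvRound(s_5, k_1) = 0x5A6A
s_7 = InvRound(s_6, k_0) = 0x99F9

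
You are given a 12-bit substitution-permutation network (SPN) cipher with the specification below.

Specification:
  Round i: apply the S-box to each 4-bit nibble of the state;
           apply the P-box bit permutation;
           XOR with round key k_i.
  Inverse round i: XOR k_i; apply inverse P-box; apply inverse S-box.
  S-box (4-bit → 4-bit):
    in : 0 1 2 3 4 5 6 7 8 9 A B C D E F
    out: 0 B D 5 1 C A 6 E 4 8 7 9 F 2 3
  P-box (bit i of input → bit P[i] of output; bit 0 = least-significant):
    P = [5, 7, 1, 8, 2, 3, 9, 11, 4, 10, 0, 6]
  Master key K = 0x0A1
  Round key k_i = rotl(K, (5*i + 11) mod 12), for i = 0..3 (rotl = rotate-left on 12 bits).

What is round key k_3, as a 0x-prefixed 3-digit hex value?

0x284

K = 0x0A1
k_0 = rotl(K, (5*0+11) mod 12) = rotl(K, 11) = 0x850
k_1 = rotl(K, (5*1+11) mod 12) = rotl(K, 4) = 0xA10
k_2 = rotl(K, (5*2+11) mod 12) = rotl(K, 9) = 0x214
k_3 = rotl(K, (5*3+11) mod 12) = rotl(K, 2) = 0x284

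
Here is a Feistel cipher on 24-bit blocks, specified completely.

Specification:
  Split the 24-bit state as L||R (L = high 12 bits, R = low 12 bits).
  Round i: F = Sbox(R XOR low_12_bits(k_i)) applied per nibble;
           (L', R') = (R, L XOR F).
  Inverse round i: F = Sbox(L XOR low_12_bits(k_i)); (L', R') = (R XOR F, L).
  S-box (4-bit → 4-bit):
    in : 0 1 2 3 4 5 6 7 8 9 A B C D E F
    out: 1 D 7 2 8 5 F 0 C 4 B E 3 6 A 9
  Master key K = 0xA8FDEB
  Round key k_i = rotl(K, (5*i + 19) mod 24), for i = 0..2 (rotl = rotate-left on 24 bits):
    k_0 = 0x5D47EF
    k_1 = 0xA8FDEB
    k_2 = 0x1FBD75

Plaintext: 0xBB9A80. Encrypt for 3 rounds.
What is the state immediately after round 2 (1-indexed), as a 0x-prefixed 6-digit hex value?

s_0 = plaintext = 0xBB9A80
s_1 = Round(s_0, k_0) = 0xA80D40
s_2 = Round(s_1, k_1) = 0xD40B3E
s_3 = Round(s_2, k_2) = 0xB3E2CE

0xD40B3E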